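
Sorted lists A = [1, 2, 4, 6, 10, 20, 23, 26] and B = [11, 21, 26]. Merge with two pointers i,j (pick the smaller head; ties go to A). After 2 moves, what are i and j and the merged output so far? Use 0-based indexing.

i=0 j=0: A[i]=1<=B[j]=11 take 1, i++
i=1 j=0: A[i]=2<=B[j]=11 take 2, i++

i=2, j=0, merged so far=[1, 2]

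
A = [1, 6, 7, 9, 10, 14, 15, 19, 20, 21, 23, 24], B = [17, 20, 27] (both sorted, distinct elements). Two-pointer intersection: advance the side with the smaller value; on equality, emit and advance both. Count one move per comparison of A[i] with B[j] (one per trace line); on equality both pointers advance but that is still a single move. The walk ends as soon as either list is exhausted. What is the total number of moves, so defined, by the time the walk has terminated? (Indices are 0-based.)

i=0 j=0: 1<17, i++
i=1 j=0: 6<17, i++
i=2 j=0: 7<17, i++
i=3 j=0: 9<17, i++
i=4 j=0: 10<17, i++
i=5 j=0: 14<17, i++
i=6 j=0: 15<17, i++
i=7 j=0: 19>17, j++
i=7 j=1: 19<20, i++
i=8 j=1: 20==20 emit, i++,j++
i=9 j=2: 21<27, i++
i=10 j=2: 23<27, i++
i=11 j=2: 24<27, i++

13 moves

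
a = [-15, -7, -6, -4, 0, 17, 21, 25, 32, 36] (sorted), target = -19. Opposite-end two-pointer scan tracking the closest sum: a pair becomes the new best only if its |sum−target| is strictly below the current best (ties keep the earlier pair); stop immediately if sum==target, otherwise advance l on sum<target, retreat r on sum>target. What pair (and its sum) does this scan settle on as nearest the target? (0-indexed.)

[0,9] -15+36=21 d=40 * → r--
[0,8] -15+32=17 d=36 * → r--
[0,7] -15+25=10 d=29 * → r--
[0,6] -15+21=6 d=25 * → r--
[0,5] -15+17=2 d=21 * → r--
[0,4] -15+0=-15 d=4 * → r--
[0,3] -15+-4=-19 d=0 * → stop

pair (-15, -4) with sum -19 (|Δ|=0)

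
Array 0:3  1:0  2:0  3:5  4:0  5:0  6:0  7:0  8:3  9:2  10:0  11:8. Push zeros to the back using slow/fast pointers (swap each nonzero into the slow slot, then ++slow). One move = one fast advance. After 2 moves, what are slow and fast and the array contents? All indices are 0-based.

slow=1, fast=2, a=[3, 0, 0, 5, 0, 0, 0, 0, 3, 2, 0, 8]

(s=0,f=0) a[fast]=3≠0 swap→a[0]=3 → slow++,fast++
(s=1,f=1) a[fast]=0 → fast++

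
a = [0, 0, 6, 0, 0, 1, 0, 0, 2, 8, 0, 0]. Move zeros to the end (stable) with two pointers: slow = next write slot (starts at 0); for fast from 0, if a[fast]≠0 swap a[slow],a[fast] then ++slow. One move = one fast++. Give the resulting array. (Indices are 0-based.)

(s=0,f=0) a[fast]=0 → fast++
(s=0,f=1) a[fast]=0 → fast++
(s=0,f=2) a[fast]=6≠0 swap→a[0]=6 → slow++,fast++
(s=1,f=3) a[fast]=0 → fast++
(s=1,f=4) a[fast]=0 → fast++
(s=1,f=5) a[fast]=1≠0 swap→a[1]=1 → slow++,fast++
(s=2,f=6) a[fast]=0 → fast++
(s=2,f=7) a[fast]=0 → fast++
(s=2,f=8) a[fast]=2≠0 swap→a[2]=2 → slow++,fast++
(s=3,f=9) a[fast]=8≠0 swap→a[3]=8 → slow++,fast++
(s=4,f=10) a[fast]=0 → fast++
(s=4,f=11) a[fast]=0 → fast++

[6, 1, 2, 8, 0, 0, 0, 0, 0, 0, 0, 0]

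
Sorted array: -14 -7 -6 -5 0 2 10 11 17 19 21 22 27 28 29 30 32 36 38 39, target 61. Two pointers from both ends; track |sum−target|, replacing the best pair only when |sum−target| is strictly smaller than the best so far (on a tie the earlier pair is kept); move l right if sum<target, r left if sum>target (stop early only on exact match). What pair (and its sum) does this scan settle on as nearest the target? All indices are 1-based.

pair (22, 39) with sum 61 (|Δ|=0)

[1,20] -14+39=25 d=36 * → l++
[2,20] -7+39=32 d=29 * → l++
[3,20] -6+39=33 d=28 * → l++
[4,20] -5+39=34 d=27 * → l++
[5,20] 0+39=39 d=22 * → l++
[6,20] 2+39=41 d=20 * → l++
[7,20] 10+39=49 d=12 * → l++
[8,20] 11+39=50 d=11 * → l++
[9,20] 17+39=56 d=5 * → l++
[10,20] 19+39=58 d=3 * → l++
[11,20] 21+39=60 d=1 * → l++
[12,20] 22+39=61 d=0 * → stop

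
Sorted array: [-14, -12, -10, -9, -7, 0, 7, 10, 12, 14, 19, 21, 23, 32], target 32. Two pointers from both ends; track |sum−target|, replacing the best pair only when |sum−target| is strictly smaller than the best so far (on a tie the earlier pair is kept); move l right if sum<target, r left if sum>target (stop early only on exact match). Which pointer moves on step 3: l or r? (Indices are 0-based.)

[0,13] -14+32=18 d=14 * → l++
[1,13] -12+32=20 d=12 * → l++
[2,13] -10+32=22 d=10 * → l++

l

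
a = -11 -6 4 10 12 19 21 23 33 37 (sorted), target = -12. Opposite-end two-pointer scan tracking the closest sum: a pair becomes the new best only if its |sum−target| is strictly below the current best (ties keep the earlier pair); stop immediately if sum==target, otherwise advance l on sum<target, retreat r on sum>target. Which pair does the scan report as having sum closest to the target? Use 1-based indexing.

pair (-11, 4) with sum -7 (|Δ|=5)

[1,10] -11+37=26 d=38 * → r--
[1,9] -11+33=22 d=34 * → r--
[1,8] -11+23=12 d=24 * → r--
[1,7] -11+21=10 d=22 * → r--
[1,6] -11+19=8 d=20 * → r--
[1,5] -11+12=1 d=13 * → r--
[1,4] -11+10=-1 d=11 * → r--
[1,3] -11+4=-7 d=5 * → r--
[1,2] -11+-6=-17 d=5 → l++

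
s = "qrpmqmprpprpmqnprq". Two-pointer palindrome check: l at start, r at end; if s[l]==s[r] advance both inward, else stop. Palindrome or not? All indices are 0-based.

not a palindrome (mismatch at 3,14)

[0,17] 'q'=='q' → l++,r--
[1,16] 'r'=='r' → l++,r--
[2,15] 'p'=='p' → l++,r--
[3,14] 'm'!='n' → stop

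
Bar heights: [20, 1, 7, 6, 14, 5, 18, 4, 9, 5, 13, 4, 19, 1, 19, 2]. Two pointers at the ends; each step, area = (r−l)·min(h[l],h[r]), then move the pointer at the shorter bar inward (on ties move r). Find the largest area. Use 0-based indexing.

max area = 266

[0,15] min(20,2)*15=30 best=30 * → r--
[0,14] min(20,19)*14=266 best=266 * → r--
[0,13] min(20,1)*13=13 best=266 → r--
[0,12] min(20,19)*12=228 best=266 → r--
[0,11] min(20,4)*11=44 best=266 → r--
[0,10] min(20,13)*10=130 best=266 → r--
[0,9] min(20,5)*9=45 best=266 → r--
[0,8] min(20,9)*8=72 best=266 → r--
[0,7] min(20,4)*7=28 best=266 → r--
[0,6] min(20,18)*6=108 best=266 → r--
[0,5] min(20,5)*5=25 best=266 → r--
[0,4] min(20,14)*4=56 best=266 → r--
[0,3] min(20,6)*3=18 best=266 → r--
[0,2] min(20,7)*2=14 best=266 → r--
[0,1] min(20,1)*1=1 best=266 → r--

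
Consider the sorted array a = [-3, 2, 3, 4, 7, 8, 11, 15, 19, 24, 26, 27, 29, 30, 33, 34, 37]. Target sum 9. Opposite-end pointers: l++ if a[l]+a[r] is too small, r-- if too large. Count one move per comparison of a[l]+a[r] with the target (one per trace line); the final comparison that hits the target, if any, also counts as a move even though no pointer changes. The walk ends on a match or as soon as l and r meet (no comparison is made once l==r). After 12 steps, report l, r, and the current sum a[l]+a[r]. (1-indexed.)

l=2, r=6, sum=10

[1,17] -3+37=34 >9 → r--
[1,16] -3+34=31 >9 → r--
[1,15] -3+33=30 >9 → r--
[1,14] -3+30=27 >9 → r--
[1,13] -3+29=26 >9 → r--
[1,12] -3+27=24 >9 → r--
[1,11] -3+26=23 >9 → r--
[1,10] -3+24=21 >9 → r--
[1,9] -3+19=16 >9 → r--
[1,8] -3+15=12 >9 → r--
[1,7] -3+11=8 <9 → l++
[2,7] 2+11=13 >9 → r--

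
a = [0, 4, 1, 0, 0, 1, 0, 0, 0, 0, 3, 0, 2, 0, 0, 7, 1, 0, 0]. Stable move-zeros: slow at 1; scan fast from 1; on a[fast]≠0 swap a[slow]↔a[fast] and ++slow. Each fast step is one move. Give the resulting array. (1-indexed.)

slow=1 fast=1: a[fast]=0, fast++
slow=1 fast=2: a[fast]=4≠0 swap→a[1]=4, slow++,fast++
slow=2 fast=3: a[fast]=1≠0 swap→a[2]=1, slow++,fast++
slow=3 fast=4: a[fast]=0, fast++
slow=3 fast=5: a[fast]=0, fast++
slow=3 fast=6: a[fast]=1≠0 swap→a[3]=1, slow++,fast++
slow=4 fast=7: a[fast]=0, fast++
slow=4 fast=8: a[fast]=0, fast++
slow=4 fast=9: a[fast]=0, fast++
slow=4 fast=10: a[fast]=0, fast++
slow=4 fast=11: a[fast]=3≠0 swap→a[4]=3, slow++,fast++
slow=5 fast=12: a[fast]=0, fast++
slow=5 fast=13: a[fast]=2≠0 swap→a[5]=2, slow++,fast++
slow=6 fast=14: a[fast]=0, fast++
slow=6 fast=15: a[fast]=0, fast++
slow=6 fast=16: a[fast]=7≠0 swap→a[6]=7, slow++,fast++
slow=7 fast=17: a[fast]=1≠0 swap→a[7]=1, slow++,fast++
slow=8 fast=18: a[fast]=0, fast++
slow=8 fast=19: a[fast]=0, fast++

[4, 1, 1, 3, 2, 7, 1, 0, 0, 0, 0, 0, 0, 0, 0, 0, 0, 0, 0]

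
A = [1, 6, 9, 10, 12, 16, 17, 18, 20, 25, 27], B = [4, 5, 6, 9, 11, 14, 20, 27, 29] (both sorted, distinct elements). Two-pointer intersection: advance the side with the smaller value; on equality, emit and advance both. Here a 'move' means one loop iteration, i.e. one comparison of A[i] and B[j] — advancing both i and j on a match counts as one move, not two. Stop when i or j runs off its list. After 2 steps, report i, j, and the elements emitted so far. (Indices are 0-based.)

[i=0,j=0] 1<4 → i++
[i=1,j=0] 6>4 → j++

i=1, j=1, emitted=[]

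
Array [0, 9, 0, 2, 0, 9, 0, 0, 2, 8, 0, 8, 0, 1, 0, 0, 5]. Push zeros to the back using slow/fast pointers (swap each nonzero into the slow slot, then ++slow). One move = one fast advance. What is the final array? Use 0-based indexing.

[9, 2, 9, 2, 8, 8, 1, 5, 0, 0, 0, 0, 0, 0, 0, 0, 0]

(s=0,f=0) a[fast]=0 → fast++
(s=0,f=1) a[fast]=9≠0 swap→a[0]=9 → slow++,fast++
(s=1,f=2) a[fast]=0 → fast++
(s=1,f=3) a[fast]=2≠0 swap→a[1]=2 → slow++,fast++
(s=2,f=4) a[fast]=0 → fast++
(s=2,f=5) a[fast]=9≠0 swap→a[2]=9 → slow++,fast++
(s=3,f=6) a[fast]=0 → fast++
(s=3,f=7) a[fast]=0 → fast++
(s=3,f=8) a[fast]=2≠0 swap→a[3]=2 → slow++,fast++
(s=4,f=9) a[fast]=8≠0 swap→a[4]=8 → slow++,fast++
(s=5,f=10) a[fast]=0 → fast++
(s=5,f=11) a[fast]=8≠0 swap→a[5]=8 → slow++,fast++
(s=6,f=12) a[fast]=0 → fast++
(s=6,f=13) a[fast]=1≠0 swap→a[6]=1 → slow++,fast++
(s=7,f=14) a[fast]=0 → fast++
(s=7,f=15) a[fast]=0 → fast++
(s=7,f=16) a[fast]=5≠0 swap→a[7]=5 → slow++,fast++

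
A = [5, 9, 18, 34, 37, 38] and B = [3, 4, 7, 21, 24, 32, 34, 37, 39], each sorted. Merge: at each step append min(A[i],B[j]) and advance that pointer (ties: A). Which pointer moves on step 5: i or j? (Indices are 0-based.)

i

[i=0,j=0] A[i]=5>B[j]=3 take 3 → j++
[i=0,j=1] A[i]=5>B[j]=4 take 4 → j++
[i=0,j=2] A[i]=5<=B[j]=7 take 5 → i++
[i=1,j=2] A[i]=9>B[j]=7 take 7 → j++
[i=1,j=3] A[i]=9<=B[j]=21 take 9 → i++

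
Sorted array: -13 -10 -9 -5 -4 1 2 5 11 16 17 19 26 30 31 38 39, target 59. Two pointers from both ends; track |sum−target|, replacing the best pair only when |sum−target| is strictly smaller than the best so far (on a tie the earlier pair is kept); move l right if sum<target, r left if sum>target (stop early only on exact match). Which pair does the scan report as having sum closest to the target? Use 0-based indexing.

l=0 r=16: -13+39=26 d=33 *, l++
l=1 r=16: -10+39=29 d=30 *, l++
l=2 r=16: -9+39=30 d=29 *, l++
l=3 r=16: -5+39=34 d=25 *, l++
l=4 r=16: -4+39=35 d=24 *, l++
l=5 r=16: 1+39=40 d=19 *, l++
l=6 r=16: 2+39=41 d=18 *, l++
l=7 r=16: 5+39=44 d=15 *, l++
l=8 r=16: 11+39=50 d=9 *, l++
l=9 r=16: 16+39=55 d=4 *, l++
l=10 r=16: 17+39=56 d=3 *, l++
l=11 r=16: 19+39=58 d=1 *, l++
l=12 r=16: 26+39=65 d=6, r--
l=12 r=15: 26+38=64 d=5, r--
l=12 r=14: 26+31=57 d=2, l++
l=13 r=14: 30+31=61 d=2, r--

pair (19, 39) with sum 58 (|Δ|=1)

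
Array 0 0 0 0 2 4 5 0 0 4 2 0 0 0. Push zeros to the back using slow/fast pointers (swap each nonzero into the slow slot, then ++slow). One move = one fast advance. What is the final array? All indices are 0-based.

(s=0,f=0) a[fast]=0 → fast++
(s=0,f=1) a[fast]=0 → fast++
(s=0,f=2) a[fast]=0 → fast++
(s=0,f=3) a[fast]=0 → fast++
(s=0,f=4) a[fast]=2≠0 swap→a[0]=2 → slow++,fast++
(s=1,f=5) a[fast]=4≠0 swap→a[1]=4 → slow++,fast++
(s=2,f=6) a[fast]=5≠0 swap→a[2]=5 → slow++,fast++
(s=3,f=7) a[fast]=0 → fast++
(s=3,f=8) a[fast]=0 → fast++
(s=3,f=9) a[fast]=4≠0 swap→a[3]=4 → slow++,fast++
(s=4,f=10) a[fast]=2≠0 swap→a[4]=2 → slow++,fast++
(s=5,f=11) a[fast]=0 → fast++
(s=5,f=12) a[fast]=0 → fast++
(s=5,f=13) a[fast]=0 → fast++

[2, 4, 5, 4, 2, 0, 0, 0, 0, 0, 0, 0, 0, 0]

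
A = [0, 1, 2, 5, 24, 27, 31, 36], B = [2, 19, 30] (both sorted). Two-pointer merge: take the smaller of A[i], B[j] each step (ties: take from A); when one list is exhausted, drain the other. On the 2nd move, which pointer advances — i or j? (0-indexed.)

i

i=0 j=0: A[i]=0<=B[j]=2 take 0, i++
i=1 j=0: A[i]=1<=B[j]=2 take 1, i++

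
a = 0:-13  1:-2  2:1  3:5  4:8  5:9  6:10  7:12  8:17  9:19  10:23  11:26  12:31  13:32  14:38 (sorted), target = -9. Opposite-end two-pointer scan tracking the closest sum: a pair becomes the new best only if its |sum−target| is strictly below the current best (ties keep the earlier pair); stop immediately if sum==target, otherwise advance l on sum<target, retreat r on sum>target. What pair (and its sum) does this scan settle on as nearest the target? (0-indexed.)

[0,14] -13+38=25 d=34 * → r--
[0,13] -13+32=19 d=28 * → r--
[0,12] -13+31=18 d=27 * → r--
[0,11] -13+26=13 d=22 * → r--
[0,10] -13+23=10 d=19 * → r--
[0,9] -13+19=6 d=15 * → r--
[0,8] -13+17=4 d=13 * → r--
[0,7] -13+12=-1 d=8 * → r--
[0,6] -13+10=-3 d=6 * → r--
[0,5] -13+9=-4 d=5 * → r--
[0,4] -13+8=-5 d=4 * → r--
[0,3] -13+5=-8 d=1 * → r--
[0,2] -13+1=-12 d=3 → l++
[1,2] -2+1=-1 d=8 → r--

pair (-13, 5) with sum -8 (|Δ|=1)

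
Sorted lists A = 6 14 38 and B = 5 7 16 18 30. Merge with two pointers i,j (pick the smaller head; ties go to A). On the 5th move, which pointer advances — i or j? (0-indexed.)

j

i=0 j=0: A[i]=6>B[j]=5 take 5, j++
i=0 j=1: A[i]=6<=B[j]=7 take 6, i++
i=1 j=1: A[i]=14>B[j]=7 take 7, j++
i=1 j=2: A[i]=14<=B[j]=16 take 14, i++
i=2 j=2: A[i]=38>B[j]=16 take 16, j++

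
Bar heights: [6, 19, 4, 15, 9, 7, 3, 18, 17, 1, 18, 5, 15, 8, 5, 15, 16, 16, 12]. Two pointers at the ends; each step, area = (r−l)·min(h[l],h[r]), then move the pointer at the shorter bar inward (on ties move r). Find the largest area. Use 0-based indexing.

max area = 256

[0,18] min(6,12)*18=108 best=108 * → l++
[1,18] min(19,12)*17=204 best=204 * → r--
[1,17] min(19,16)*16=256 best=256 * → r--
[1,16] min(19,16)*15=240 best=256 → r--
[1,15] min(19,15)*14=210 best=256 → r--
[1,14] min(19,5)*13=65 best=256 → r--
[1,13] min(19,8)*12=96 best=256 → r--
[1,12] min(19,15)*11=165 best=256 → r--
[1,11] min(19,5)*10=50 best=256 → r--
[1,10] min(19,18)*9=162 best=256 → r--
[1,9] min(19,1)*8=8 best=256 → r--
[1,8] min(19,17)*7=119 best=256 → r--
[1,7] min(19,18)*6=108 best=256 → r--
[1,6] min(19,3)*5=15 best=256 → r--
[1,5] min(19,7)*4=28 best=256 → r--
[1,4] min(19,9)*3=27 best=256 → r--
[1,3] min(19,15)*2=30 best=256 → r--
[1,2] min(19,4)*1=4 best=256 → r--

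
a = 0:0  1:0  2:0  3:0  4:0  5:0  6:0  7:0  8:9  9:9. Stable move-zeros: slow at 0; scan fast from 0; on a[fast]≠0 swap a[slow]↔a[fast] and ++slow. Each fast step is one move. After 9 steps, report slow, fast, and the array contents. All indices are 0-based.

slow=1, fast=9, a=[9, 0, 0, 0, 0, 0, 0, 0, 0, 9]

slow=0 fast=0: a[fast]=0, fast++
slow=0 fast=1: a[fast]=0, fast++
slow=0 fast=2: a[fast]=0, fast++
slow=0 fast=3: a[fast]=0, fast++
slow=0 fast=4: a[fast]=0, fast++
slow=0 fast=5: a[fast]=0, fast++
slow=0 fast=6: a[fast]=0, fast++
slow=0 fast=7: a[fast]=0, fast++
slow=0 fast=8: a[fast]=9≠0 swap→a[0]=9, slow++,fast++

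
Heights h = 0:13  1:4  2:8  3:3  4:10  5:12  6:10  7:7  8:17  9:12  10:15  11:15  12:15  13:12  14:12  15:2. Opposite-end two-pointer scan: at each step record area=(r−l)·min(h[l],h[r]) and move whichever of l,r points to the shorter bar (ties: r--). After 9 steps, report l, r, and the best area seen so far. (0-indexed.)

l=0 r=15: min(13,2)*15=30 best=30 *, r--
l=0 r=14: min(13,12)*14=168 best=168 *, r--
l=0 r=13: min(13,12)*13=156 best=168, r--
l=0 r=12: min(13,15)*12=156 best=168, l++
l=1 r=12: min(4,15)*11=44 best=168, l++
l=2 r=12: min(8,15)*10=80 best=168, l++
l=3 r=12: min(3,15)*9=27 best=168, l++
l=4 r=12: min(10,15)*8=80 best=168, l++
l=5 r=12: min(12,15)*7=84 best=168, l++

l=6, r=12, best area=168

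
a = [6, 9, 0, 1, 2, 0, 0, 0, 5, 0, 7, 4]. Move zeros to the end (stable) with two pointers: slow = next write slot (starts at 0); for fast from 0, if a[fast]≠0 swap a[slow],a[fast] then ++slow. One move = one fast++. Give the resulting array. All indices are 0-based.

[6, 9, 1, 2, 5, 7, 4, 0, 0, 0, 0, 0]

slow=0 fast=0: a[fast]=6≠0 swap→a[0]=6, slow++,fast++
slow=1 fast=1: a[fast]=9≠0 swap→a[1]=9, slow++,fast++
slow=2 fast=2: a[fast]=0, fast++
slow=2 fast=3: a[fast]=1≠0 swap→a[2]=1, slow++,fast++
slow=3 fast=4: a[fast]=2≠0 swap→a[3]=2, slow++,fast++
slow=4 fast=5: a[fast]=0, fast++
slow=4 fast=6: a[fast]=0, fast++
slow=4 fast=7: a[fast]=0, fast++
slow=4 fast=8: a[fast]=5≠0 swap→a[4]=5, slow++,fast++
slow=5 fast=9: a[fast]=0, fast++
slow=5 fast=10: a[fast]=7≠0 swap→a[5]=7, slow++,fast++
slow=6 fast=11: a[fast]=4≠0 swap→a[6]=4, slow++,fast++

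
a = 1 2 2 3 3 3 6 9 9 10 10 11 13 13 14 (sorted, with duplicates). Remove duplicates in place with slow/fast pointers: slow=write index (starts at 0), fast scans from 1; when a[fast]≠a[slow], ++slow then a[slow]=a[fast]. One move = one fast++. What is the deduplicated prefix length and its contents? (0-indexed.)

length 9; prefix = [1, 2, 3, 6, 9, 10, 11, 13, 14]

slow=0 fast=1: a[fast]=2≠a[slow]=1 write a[1]=2, slow++,fast++
slow=1 fast=2: a[fast]=2=a[slow] dup, fast++
slow=1 fast=3: a[fast]=3≠a[slow]=2 write a[2]=3, slow++,fast++
slow=2 fast=4: a[fast]=3=a[slow] dup, fast++
slow=2 fast=5: a[fast]=3=a[slow] dup, fast++
slow=2 fast=6: a[fast]=6≠a[slow]=3 write a[3]=6, slow++,fast++
slow=3 fast=7: a[fast]=9≠a[slow]=6 write a[4]=9, slow++,fast++
slow=4 fast=8: a[fast]=9=a[slow] dup, fast++
slow=4 fast=9: a[fast]=10≠a[slow]=9 write a[5]=10, slow++,fast++
slow=5 fast=10: a[fast]=10=a[slow] dup, fast++
slow=5 fast=11: a[fast]=11≠a[slow]=10 write a[6]=11, slow++,fast++
slow=6 fast=12: a[fast]=13≠a[slow]=11 write a[7]=13, slow++,fast++
slow=7 fast=13: a[fast]=13=a[slow] dup, fast++
slow=7 fast=14: a[fast]=14≠a[slow]=13 write a[8]=14, slow++,fast++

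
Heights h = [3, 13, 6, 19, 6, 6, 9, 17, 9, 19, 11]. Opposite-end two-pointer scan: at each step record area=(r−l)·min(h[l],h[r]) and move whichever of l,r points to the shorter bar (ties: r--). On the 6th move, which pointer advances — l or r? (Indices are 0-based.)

r

[0,10] min(3,11)*10=30 best=30 * → l++
[1,10] min(13,11)*9=99 best=99 * → r--
[1,9] min(13,19)*8=104 best=104 * → l++
[2,9] min(6,19)*7=42 best=104 → l++
[3,9] min(19,19)*6=114 best=114 * → r--
[3,8] min(19,9)*5=45 best=114 → r--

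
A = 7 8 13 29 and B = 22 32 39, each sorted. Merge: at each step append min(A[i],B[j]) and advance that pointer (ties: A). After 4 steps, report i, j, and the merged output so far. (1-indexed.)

i=4, j=2, merged so far=[7, 8, 13, 22]

[i=1,j=1] A[i]=7<=B[j]=22 take 7 → i++
[i=2,j=1] A[i]=8<=B[j]=22 take 8 → i++
[i=3,j=1] A[i]=13<=B[j]=22 take 13 → i++
[i=4,j=1] A[i]=29>B[j]=22 take 22 → j++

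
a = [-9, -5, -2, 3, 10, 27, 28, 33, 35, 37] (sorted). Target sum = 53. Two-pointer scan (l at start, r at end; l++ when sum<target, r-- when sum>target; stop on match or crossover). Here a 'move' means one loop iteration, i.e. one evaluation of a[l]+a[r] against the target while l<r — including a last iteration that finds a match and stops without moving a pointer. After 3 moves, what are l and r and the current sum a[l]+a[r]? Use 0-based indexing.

[0,9] -9+37=28 <53 → l++
[1,9] -5+37=32 <53 → l++
[2,9] -2+37=35 <53 → l++

l=3, r=9, sum=40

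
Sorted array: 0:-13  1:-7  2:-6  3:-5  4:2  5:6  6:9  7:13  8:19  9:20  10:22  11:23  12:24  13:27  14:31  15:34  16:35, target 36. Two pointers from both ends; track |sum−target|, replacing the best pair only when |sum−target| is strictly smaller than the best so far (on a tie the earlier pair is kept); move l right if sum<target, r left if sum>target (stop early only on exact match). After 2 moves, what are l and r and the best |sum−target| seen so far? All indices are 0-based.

l=0 r=16: -13+35=22 d=14 *, l++
l=1 r=16: -7+35=28 d=8 *, l++

l=2, r=16, best |Δ|=8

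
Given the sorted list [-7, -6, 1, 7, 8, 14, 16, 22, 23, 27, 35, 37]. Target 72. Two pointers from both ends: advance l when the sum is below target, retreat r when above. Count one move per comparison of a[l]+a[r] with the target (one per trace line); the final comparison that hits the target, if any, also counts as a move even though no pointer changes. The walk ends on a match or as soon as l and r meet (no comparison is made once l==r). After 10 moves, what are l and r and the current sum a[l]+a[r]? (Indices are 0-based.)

[0,11] -7+37=30 <72 → l++
[1,11] -6+37=31 <72 → l++
[2,11] 1+37=38 <72 → l++
[3,11] 7+37=44 <72 → l++
[4,11] 8+37=45 <72 → l++
[5,11] 14+37=51 <72 → l++
[6,11] 16+37=53 <72 → l++
[7,11] 22+37=59 <72 → l++
[8,11] 23+37=60 <72 → l++
[9,11] 27+37=64 <72 → l++

l=10, r=11, sum=72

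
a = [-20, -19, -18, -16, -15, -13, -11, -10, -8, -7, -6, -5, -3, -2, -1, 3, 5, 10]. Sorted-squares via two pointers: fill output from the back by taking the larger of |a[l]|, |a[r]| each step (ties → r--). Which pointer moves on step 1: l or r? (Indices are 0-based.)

l

l=0 r=17: |-20|>|10| out[17]=400, l++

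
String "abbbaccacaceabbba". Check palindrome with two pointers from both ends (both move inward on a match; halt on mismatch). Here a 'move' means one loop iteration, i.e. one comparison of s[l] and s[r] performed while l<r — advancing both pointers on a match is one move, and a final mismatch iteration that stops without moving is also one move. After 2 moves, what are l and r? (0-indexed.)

l=2, r=14

[0,16] 'a'=='a' → l++,r--
[1,15] 'b'=='b' → l++,r--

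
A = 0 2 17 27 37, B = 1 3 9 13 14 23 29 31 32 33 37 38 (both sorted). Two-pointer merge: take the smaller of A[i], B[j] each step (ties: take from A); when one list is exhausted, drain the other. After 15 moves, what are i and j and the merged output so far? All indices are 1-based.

i=1 j=1: A[i]=0<=B[j]=1 take 0, i++
i=2 j=1: A[i]=2>B[j]=1 take 1, j++
i=2 j=2: A[i]=2<=B[j]=3 take 2, i++
i=3 j=2: A[i]=17>B[j]=3 take 3, j++
i=3 j=3: A[i]=17>B[j]=9 take 9, j++
i=3 j=4: A[i]=17>B[j]=13 take 13, j++
i=3 j=5: A[i]=17>B[j]=14 take 14, j++
i=3 j=6: A[i]=17<=B[j]=23 take 17, i++
i=4 j=6: A[i]=27>B[j]=23 take 23, j++
i=4 j=7: A[i]=27<=B[j]=29 take 27, i++
i=5 j=7: A[i]=37>B[j]=29 take 29, j++
i=5 j=8: A[i]=37>B[j]=31 take 31, j++
i=5 j=9: A[i]=37>B[j]=32 take 32, j++
i=5 j=10: A[i]=37>B[j]=33 take 33, j++
i=5 j=11: A[i]=37<=B[j]=37 take 37, i++

i=6, j=11, merged so far=[0, 1, 2, 3, 9, 13, 14, 17, 23, 27, 29, 31, 32, 33, 37]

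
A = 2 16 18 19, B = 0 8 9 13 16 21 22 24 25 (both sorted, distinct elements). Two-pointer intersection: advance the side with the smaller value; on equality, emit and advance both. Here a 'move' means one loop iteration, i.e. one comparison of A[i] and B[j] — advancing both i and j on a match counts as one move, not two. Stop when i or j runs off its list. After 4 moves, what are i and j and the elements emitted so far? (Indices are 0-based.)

i=1, j=3, emitted=[]

[i=0,j=0] 2>0 → j++
[i=0,j=1] 2<8 → i++
[i=1,j=1] 16>8 → j++
[i=1,j=2] 16>9 → j++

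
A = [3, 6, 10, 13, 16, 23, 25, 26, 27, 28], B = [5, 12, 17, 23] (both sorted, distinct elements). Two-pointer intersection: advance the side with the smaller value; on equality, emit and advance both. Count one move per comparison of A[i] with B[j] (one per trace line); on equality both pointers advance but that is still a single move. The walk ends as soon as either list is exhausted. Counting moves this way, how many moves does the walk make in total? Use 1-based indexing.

9 moves

i=1 j=1: 3<5, i++
i=2 j=1: 6>5, j++
i=2 j=2: 6<12, i++
i=3 j=2: 10<12, i++
i=4 j=2: 13>12, j++
i=4 j=3: 13<17, i++
i=5 j=3: 16<17, i++
i=6 j=3: 23>17, j++
i=6 j=4: 23==23 emit, i++,j++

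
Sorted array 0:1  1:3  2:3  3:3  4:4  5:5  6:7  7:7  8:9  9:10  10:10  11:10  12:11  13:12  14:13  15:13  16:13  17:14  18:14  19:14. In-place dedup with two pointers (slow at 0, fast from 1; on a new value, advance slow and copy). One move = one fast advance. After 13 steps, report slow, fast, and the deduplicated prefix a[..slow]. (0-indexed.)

(s=0,f=1) a[fast]=3≠a[slow]=1 write a[1]=3 → slow++,fast++
(s=1,f=2) a[fast]=3=a[slow] dup → fast++
(s=1,f=3) a[fast]=3=a[slow] dup → fast++
(s=1,f=4) a[fast]=4≠a[slow]=3 write a[2]=4 → slow++,fast++
(s=2,f=5) a[fast]=5≠a[slow]=4 write a[3]=5 → slow++,fast++
(s=3,f=6) a[fast]=7≠a[slow]=5 write a[4]=7 → slow++,fast++
(s=4,f=7) a[fast]=7=a[slow] dup → fast++
(s=4,f=8) a[fast]=9≠a[slow]=7 write a[5]=9 → slow++,fast++
(s=5,f=9) a[fast]=10≠a[slow]=9 write a[6]=10 → slow++,fast++
(s=6,f=10) a[fast]=10=a[slow] dup → fast++
(s=6,f=11) a[fast]=10=a[slow] dup → fast++
(s=6,f=12) a[fast]=11≠a[slow]=10 write a[7]=11 → slow++,fast++
(s=7,f=13) a[fast]=12≠a[slow]=11 write a[8]=12 → slow++,fast++

slow=8, fast=14, prefix=[1, 3, 4, 5, 7, 9, 10, 11, 12]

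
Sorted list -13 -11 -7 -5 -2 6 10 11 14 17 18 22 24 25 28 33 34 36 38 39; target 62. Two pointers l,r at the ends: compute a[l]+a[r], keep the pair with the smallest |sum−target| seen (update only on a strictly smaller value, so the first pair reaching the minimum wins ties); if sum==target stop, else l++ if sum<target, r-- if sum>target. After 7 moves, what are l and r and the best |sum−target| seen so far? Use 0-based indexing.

l=7, r=19, best |Δ|=13

l=0 r=19: -13+39=26 d=36 *, l++
l=1 r=19: -11+39=28 d=34 *, l++
l=2 r=19: -7+39=32 d=30 *, l++
l=3 r=19: -5+39=34 d=28 *, l++
l=4 r=19: -2+39=37 d=25 *, l++
l=5 r=19: 6+39=45 d=17 *, l++
l=6 r=19: 10+39=49 d=13 *, l++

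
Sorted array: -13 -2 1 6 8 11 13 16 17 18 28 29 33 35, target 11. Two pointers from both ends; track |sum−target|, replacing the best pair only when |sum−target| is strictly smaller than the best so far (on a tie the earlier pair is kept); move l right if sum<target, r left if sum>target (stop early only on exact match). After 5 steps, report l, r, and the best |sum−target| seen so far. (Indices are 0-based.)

l=1, r=9, best |Δ|=4

[0,13] -13+35=22 d=11 * → r--
[0,12] -13+33=20 d=9 * → r--
[0,11] -13+29=16 d=5 * → r--
[0,10] -13+28=15 d=4 * → r--
[0,9] -13+18=5 d=6 → l++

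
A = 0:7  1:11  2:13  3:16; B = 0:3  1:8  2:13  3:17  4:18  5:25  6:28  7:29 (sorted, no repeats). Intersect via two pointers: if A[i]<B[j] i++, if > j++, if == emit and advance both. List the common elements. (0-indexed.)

intersection = [13]

[i=0,j=0] 7>3 → j++
[i=0,j=1] 7<8 → i++
[i=1,j=1] 11>8 → j++
[i=1,j=2] 11<13 → i++
[i=2,j=2] 13==13 emit → i++,j++
[i=3,j=3] 16<17 → i++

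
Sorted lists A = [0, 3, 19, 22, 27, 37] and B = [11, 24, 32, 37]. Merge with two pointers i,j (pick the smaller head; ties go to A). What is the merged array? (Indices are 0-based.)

[i=0,j=0] A[i]=0<=B[j]=11 take 0 → i++
[i=1,j=0] A[i]=3<=B[j]=11 take 3 → i++
[i=2,j=0] A[i]=19>B[j]=11 take 11 → j++
[i=2,j=1] A[i]=19<=B[j]=24 take 19 → i++
[i=3,j=1] A[i]=22<=B[j]=24 take 22 → i++
[i=4,j=1] A[i]=27>B[j]=24 take 24 → j++
[i=4,j=2] A[i]=27<=B[j]=32 take 27 → i++
[i=5,j=2] A[i]=37>B[j]=32 take 32 → j++
[i=5,j=3] A[i]=37<=B[j]=37 take 37 → i++
[i=6,j=3] A done, take B[j]=37 → j++

[0, 3, 11, 19, 22, 24, 27, 32, 37, 37]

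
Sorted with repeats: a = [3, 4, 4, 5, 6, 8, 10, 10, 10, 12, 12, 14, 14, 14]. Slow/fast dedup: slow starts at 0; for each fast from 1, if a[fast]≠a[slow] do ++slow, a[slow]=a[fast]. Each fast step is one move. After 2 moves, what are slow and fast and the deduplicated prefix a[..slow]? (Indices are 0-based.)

slow=0 fast=1: a[fast]=4≠a[slow]=3 write a[1]=4, slow++,fast++
slow=1 fast=2: a[fast]=4=a[slow] dup, fast++

slow=1, fast=3, prefix=[3, 4]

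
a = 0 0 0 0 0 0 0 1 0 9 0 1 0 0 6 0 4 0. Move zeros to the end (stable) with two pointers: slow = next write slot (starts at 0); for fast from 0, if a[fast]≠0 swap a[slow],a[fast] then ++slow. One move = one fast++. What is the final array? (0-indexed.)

slow=0 fast=0: a[fast]=0, fast++
slow=0 fast=1: a[fast]=0, fast++
slow=0 fast=2: a[fast]=0, fast++
slow=0 fast=3: a[fast]=0, fast++
slow=0 fast=4: a[fast]=0, fast++
slow=0 fast=5: a[fast]=0, fast++
slow=0 fast=6: a[fast]=0, fast++
slow=0 fast=7: a[fast]=1≠0 swap→a[0]=1, slow++,fast++
slow=1 fast=8: a[fast]=0, fast++
slow=1 fast=9: a[fast]=9≠0 swap→a[1]=9, slow++,fast++
slow=2 fast=10: a[fast]=0, fast++
slow=2 fast=11: a[fast]=1≠0 swap→a[2]=1, slow++,fast++
slow=3 fast=12: a[fast]=0, fast++
slow=3 fast=13: a[fast]=0, fast++
slow=3 fast=14: a[fast]=6≠0 swap→a[3]=6, slow++,fast++
slow=4 fast=15: a[fast]=0, fast++
slow=4 fast=16: a[fast]=4≠0 swap→a[4]=4, slow++,fast++
slow=5 fast=17: a[fast]=0, fast++

[1, 9, 1, 6, 4, 0, 0, 0, 0, 0, 0, 0, 0, 0, 0, 0, 0, 0]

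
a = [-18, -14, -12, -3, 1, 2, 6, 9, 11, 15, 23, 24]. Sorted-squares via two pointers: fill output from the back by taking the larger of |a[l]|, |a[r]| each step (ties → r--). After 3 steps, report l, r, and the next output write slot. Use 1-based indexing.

[1,12] |-18|<=|24| out[12]=576 → r--
[1,11] |-18|<=|23| out[11]=529 → r--
[1,10] |-18|>|15| out[10]=324 → l++

l=2, r=10, next write slot=9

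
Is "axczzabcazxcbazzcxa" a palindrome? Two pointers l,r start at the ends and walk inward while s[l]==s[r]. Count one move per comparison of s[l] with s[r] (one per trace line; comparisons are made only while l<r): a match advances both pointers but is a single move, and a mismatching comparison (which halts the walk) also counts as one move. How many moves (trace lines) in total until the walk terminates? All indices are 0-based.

9 moves

[0,18] 'a'=='a' → l++,r--
[1,17] 'x'=='x' → l++,r--
[2,16] 'c'=='c' → l++,r--
[3,15] 'z'=='z' → l++,r--
[4,14] 'z'=='z' → l++,r--
[5,13] 'a'=='a' → l++,r--
[6,12] 'b'=='b' → l++,r--
[7,11] 'c'=='c' → l++,r--
[8,10] 'a'!='x' → stop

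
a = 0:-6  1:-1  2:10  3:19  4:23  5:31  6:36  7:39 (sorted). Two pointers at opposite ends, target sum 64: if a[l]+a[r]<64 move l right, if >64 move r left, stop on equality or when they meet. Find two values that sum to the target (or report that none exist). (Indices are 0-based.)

[0,7] -6+39=33 <64 → l++
[1,7] -1+39=38 <64 → l++
[2,7] 10+39=49 <64 → l++
[3,7] 19+39=58 <64 → l++
[4,7] 23+39=62 <64 → l++
[5,7] 31+39=70 >64 → r--
[5,6] 31+36=67 >64 → r--

no pair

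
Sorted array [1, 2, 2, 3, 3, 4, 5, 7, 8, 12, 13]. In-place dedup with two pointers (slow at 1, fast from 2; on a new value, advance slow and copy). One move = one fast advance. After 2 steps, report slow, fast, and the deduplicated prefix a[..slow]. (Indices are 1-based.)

slow=2, fast=4, prefix=[1, 2]

(s=1,f=2) a[fast]=2≠a[slow]=1 write a[2]=2 → slow++,fast++
(s=2,f=3) a[fast]=2=a[slow] dup → fast++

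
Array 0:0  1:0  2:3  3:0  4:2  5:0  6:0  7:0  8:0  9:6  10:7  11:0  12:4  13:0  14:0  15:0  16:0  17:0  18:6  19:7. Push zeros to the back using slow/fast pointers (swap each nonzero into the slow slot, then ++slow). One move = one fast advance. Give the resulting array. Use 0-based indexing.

slow=0 fast=0: a[fast]=0, fast++
slow=0 fast=1: a[fast]=0, fast++
slow=0 fast=2: a[fast]=3≠0 swap→a[0]=3, slow++,fast++
slow=1 fast=3: a[fast]=0, fast++
slow=1 fast=4: a[fast]=2≠0 swap→a[1]=2, slow++,fast++
slow=2 fast=5: a[fast]=0, fast++
slow=2 fast=6: a[fast]=0, fast++
slow=2 fast=7: a[fast]=0, fast++
slow=2 fast=8: a[fast]=0, fast++
slow=2 fast=9: a[fast]=6≠0 swap→a[2]=6, slow++,fast++
slow=3 fast=10: a[fast]=7≠0 swap→a[3]=7, slow++,fast++
slow=4 fast=11: a[fast]=0, fast++
slow=4 fast=12: a[fast]=4≠0 swap→a[4]=4, slow++,fast++
slow=5 fast=13: a[fast]=0, fast++
slow=5 fast=14: a[fast]=0, fast++
slow=5 fast=15: a[fast]=0, fast++
slow=5 fast=16: a[fast]=0, fast++
slow=5 fast=17: a[fast]=0, fast++
slow=5 fast=18: a[fast]=6≠0 swap→a[5]=6, slow++,fast++
slow=6 fast=19: a[fast]=7≠0 swap→a[6]=7, slow++,fast++

[3, 2, 6, 7, 4, 6, 7, 0, 0, 0, 0, 0, 0, 0, 0, 0, 0, 0, 0, 0]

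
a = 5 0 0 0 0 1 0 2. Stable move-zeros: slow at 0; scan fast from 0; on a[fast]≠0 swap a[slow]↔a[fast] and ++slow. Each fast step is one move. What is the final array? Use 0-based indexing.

[5, 1, 2, 0, 0, 0, 0, 0]

slow=0 fast=0: a[fast]=5≠0 swap→a[0]=5, slow++,fast++
slow=1 fast=1: a[fast]=0, fast++
slow=1 fast=2: a[fast]=0, fast++
slow=1 fast=3: a[fast]=0, fast++
slow=1 fast=4: a[fast]=0, fast++
slow=1 fast=5: a[fast]=1≠0 swap→a[1]=1, slow++,fast++
slow=2 fast=6: a[fast]=0, fast++
slow=2 fast=7: a[fast]=2≠0 swap→a[2]=2, slow++,fast++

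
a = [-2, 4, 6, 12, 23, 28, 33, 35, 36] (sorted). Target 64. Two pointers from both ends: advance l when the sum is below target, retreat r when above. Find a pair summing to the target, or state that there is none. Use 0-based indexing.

(28, 36)

l=0 r=8: -2+36=34 <64, l++
l=1 r=8: 4+36=40 <64, l++
l=2 r=8: 6+36=42 <64, l++
l=3 r=8: 12+36=48 <64, l++
l=4 r=8: 23+36=59 <64, l++
l=5 r=8: 28+36=64, found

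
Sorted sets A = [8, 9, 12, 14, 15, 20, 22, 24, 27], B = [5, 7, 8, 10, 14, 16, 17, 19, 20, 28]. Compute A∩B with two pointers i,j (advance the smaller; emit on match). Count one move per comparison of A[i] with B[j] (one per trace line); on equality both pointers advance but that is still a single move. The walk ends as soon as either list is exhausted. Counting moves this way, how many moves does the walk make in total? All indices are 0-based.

[i=0,j=0] 8>5 → j++
[i=0,j=1] 8>7 → j++
[i=0,j=2] 8==8 emit → i++,j++
[i=1,j=3] 9<10 → i++
[i=2,j=3] 12>10 → j++
[i=2,j=4] 12<14 → i++
[i=3,j=4] 14==14 emit → i++,j++
[i=4,j=5] 15<16 → i++
[i=5,j=5] 20>16 → j++
[i=5,j=6] 20>17 → j++
[i=5,j=7] 20>19 → j++
[i=5,j=8] 20==20 emit → i++,j++
[i=6,j=9] 22<28 → i++
[i=7,j=9] 24<28 → i++
[i=8,j=9] 27<28 → i++

15 moves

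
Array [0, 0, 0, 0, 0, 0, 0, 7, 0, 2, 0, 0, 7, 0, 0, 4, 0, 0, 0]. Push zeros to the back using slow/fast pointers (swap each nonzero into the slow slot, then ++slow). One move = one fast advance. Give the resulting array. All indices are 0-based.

slow=0 fast=0: a[fast]=0, fast++
slow=0 fast=1: a[fast]=0, fast++
slow=0 fast=2: a[fast]=0, fast++
slow=0 fast=3: a[fast]=0, fast++
slow=0 fast=4: a[fast]=0, fast++
slow=0 fast=5: a[fast]=0, fast++
slow=0 fast=6: a[fast]=0, fast++
slow=0 fast=7: a[fast]=7≠0 swap→a[0]=7, slow++,fast++
slow=1 fast=8: a[fast]=0, fast++
slow=1 fast=9: a[fast]=2≠0 swap→a[1]=2, slow++,fast++
slow=2 fast=10: a[fast]=0, fast++
slow=2 fast=11: a[fast]=0, fast++
slow=2 fast=12: a[fast]=7≠0 swap→a[2]=7, slow++,fast++
slow=3 fast=13: a[fast]=0, fast++
slow=3 fast=14: a[fast]=0, fast++
slow=3 fast=15: a[fast]=4≠0 swap→a[3]=4, slow++,fast++
slow=4 fast=16: a[fast]=0, fast++
slow=4 fast=17: a[fast]=0, fast++
slow=4 fast=18: a[fast]=0, fast++

[7, 2, 7, 4, 0, 0, 0, 0, 0, 0, 0, 0, 0, 0, 0, 0, 0, 0, 0]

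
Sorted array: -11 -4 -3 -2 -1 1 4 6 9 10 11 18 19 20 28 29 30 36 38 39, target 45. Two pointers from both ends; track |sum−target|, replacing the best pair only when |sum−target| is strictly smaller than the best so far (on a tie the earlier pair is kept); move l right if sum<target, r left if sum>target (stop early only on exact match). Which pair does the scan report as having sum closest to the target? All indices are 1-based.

[1,20] -11+39=28 d=17 * → l++
[2,20] -4+39=35 d=10 * → l++
[3,20] -3+39=36 d=9 * → l++
[4,20] -2+39=37 d=8 * → l++
[5,20] -1+39=38 d=7 * → l++
[6,20] 1+39=40 d=5 * → l++
[7,20] 4+39=43 d=2 * → l++
[8,20] 6+39=45 d=0 * → stop

pair (6, 39) with sum 45 (|Δ|=0)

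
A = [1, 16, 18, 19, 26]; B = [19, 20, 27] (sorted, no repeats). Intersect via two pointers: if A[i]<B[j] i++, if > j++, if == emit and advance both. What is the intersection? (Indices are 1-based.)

intersection = [19]

i=1 j=1: 1<19, i++
i=2 j=1: 16<19, i++
i=3 j=1: 18<19, i++
i=4 j=1: 19==19 emit, i++,j++
i=5 j=2: 26>20, j++
i=5 j=3: 26<27, i++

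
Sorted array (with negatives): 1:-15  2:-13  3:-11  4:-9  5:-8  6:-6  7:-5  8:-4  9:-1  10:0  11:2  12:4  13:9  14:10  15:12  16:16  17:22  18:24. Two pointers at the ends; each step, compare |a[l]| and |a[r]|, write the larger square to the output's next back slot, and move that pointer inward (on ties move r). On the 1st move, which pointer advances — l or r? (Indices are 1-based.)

r

[1,18] |-15|<=|24| out[18]=576 → r--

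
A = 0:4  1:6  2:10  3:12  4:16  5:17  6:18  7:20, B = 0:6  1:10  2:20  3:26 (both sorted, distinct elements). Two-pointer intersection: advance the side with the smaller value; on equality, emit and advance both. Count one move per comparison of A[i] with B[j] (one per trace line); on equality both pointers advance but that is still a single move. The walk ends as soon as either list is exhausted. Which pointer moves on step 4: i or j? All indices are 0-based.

i=0 j=0: 4<6, i++
i=1 j=0: 6==6 emit, i++,j++
i=2 j=1: 10==10 emit, i++,j++
i=3 j=2: 12<20, i++

i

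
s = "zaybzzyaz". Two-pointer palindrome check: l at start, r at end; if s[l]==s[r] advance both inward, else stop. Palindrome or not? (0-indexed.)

not a palindrome (mismatch at 3,5)

l=0 r=8: 'z'=='z', l++,r--
l=1 r=7: 'a'=='a', l++,r--
l=2 r=6: 'y'=='y', l++,r--
l=3 r=5: 'b'!='z', stop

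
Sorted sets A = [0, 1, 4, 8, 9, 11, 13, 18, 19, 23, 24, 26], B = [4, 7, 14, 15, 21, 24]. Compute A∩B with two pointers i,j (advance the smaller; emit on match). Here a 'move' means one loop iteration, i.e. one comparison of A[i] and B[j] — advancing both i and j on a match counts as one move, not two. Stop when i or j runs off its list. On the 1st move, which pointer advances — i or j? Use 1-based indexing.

i

[i=1,j=1] 0<4 → i++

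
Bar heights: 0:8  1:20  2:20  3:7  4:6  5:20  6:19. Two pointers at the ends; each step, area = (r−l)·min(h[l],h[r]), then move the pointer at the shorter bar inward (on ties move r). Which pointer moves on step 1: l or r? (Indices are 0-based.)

l

l=0 r=6: min(8,19)*6=48 best=48 *, l++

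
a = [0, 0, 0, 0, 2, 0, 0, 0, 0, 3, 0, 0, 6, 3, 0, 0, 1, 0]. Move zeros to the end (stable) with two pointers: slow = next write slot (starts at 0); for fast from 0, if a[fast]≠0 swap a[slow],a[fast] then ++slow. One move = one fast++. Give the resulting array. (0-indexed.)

[2, 3, 6, 3, 1, 0, 0, 0, 0, 0, 0, 0, 0, 0, 0, 0, 0, 0]

slow=0 fast=0: a[fast]=0, fast++
slow=0 fast=1: a[fast]=0, fast++
slow=0 fast=2: a[fast]=0, fast++
slow=0 fast=3: a[fast]=0, fast++
slow=0 fast=4: a[fast]=2≠0 swap→a[0]=2, slow++,fast++
slow=1 fast=5: a[fast]=0, fast++
slow=1 fast=6: a[fast]=0, fast++
slow=1 fast=7: a[fast]=0, fast++
slow=1 fast=8: a[fast]=0, fast++
slow=1 fast=9: a[fast]=3≠0 swap→a[1]=3, slow++,fast++
slow=2 fast=10: a[fast]=0, fast++
slow=2 fast=11: a[fast]=0, fast++
slow=2 fast=12: a[fast]=6≠0 swap→a[2]=6, slow++,fast++
slow=3 fast=13: a[fast]=3≠0 swap→a[3]=3, slow++,fast++
slow=4 fast=14: a[fast]=0, fast++
slow=4 fast=15: a[fast]=0, fast++
slow=4 fast=16: a[fast]=1≠0 swap→a[4]=1, slow++,fast++
slow=5 fast=17: a[fast]=0, fast++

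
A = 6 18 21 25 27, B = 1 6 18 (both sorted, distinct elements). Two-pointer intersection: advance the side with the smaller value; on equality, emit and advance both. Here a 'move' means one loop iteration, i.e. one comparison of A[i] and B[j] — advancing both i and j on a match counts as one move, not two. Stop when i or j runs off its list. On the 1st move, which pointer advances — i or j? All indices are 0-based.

i=0 j=0: 6>1, j++

j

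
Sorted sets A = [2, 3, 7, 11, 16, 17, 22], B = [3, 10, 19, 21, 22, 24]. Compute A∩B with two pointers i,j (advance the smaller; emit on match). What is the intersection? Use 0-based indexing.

intersection = [3, 22]

i=0 j=0: 2<3, i++
i=1 j=0: 3==3 emit, i++,j++
i=2 j=1: 7<10, i++
i=3 j=1: 11>10, j++
i=3 j=2: 11<19, i++
i=4 j=2: 16<19, i++
i=5 j=2: 17<19, i++
i=6 j=2: 22>19, j++
i=6 j=3: 22>21, j++
i=6 j=4: 22==22 emit, i++,j++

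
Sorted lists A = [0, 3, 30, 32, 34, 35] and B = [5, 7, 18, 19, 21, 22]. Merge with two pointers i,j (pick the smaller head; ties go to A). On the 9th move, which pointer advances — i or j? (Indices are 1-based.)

[i=1,j=1] A[i]=0<=B[j]=5 take 0 → i++
[i=2,j=1] A[i]=3<=B[j]=5 take 3 → i++
[i=3,j=1] A[i]=30>B[j]=5 take 5 → j++
[i=3,j=2] A[i]=30>B[j]=7 take 7 → j++
[i=3,j=3] A[i]=30>B[j]=18 take 18 → j++
[i=3,j=4] A[i]=30>B[j]=19 take 19 → j++
[i=3,j=5] A[i]=30>B[j]=21 take 21 → j++
[i=3,j=6] A[i]=30>B[j]=22 take 22 → j++
[i=3,j=7] B done, take A[i]=30 → i++

i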